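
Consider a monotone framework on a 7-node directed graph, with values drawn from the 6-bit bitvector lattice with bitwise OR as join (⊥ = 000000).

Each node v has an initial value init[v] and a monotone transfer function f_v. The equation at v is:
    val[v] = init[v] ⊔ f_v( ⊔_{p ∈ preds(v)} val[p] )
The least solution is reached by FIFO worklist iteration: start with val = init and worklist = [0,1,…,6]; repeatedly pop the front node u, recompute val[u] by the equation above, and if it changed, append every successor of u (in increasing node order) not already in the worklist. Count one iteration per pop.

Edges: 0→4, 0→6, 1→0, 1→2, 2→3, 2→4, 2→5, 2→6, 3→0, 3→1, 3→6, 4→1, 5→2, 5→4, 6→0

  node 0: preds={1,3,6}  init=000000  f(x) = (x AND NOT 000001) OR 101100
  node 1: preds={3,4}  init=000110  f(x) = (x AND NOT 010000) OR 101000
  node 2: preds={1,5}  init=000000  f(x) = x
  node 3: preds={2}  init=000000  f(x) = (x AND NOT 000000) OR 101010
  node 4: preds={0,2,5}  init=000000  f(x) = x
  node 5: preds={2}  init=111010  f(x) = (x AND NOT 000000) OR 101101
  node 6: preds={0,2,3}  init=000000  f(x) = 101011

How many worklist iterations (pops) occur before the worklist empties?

Trace (18 dequeues):
  [1] u=0 | in 000110 | out 101110 | prev 000000 | push {}
  [2] u=1 | in 000000 | out 101110 | prev 000110 | push {0}
  [3] u=2 | in 111110 | out 111110 | prev 000000 | push {}
  [4] u=3 | in 111110 | out 111110 | prev 000000 | push {1}
  [5] u=4 | in 111110 | out 111110 | prev 000000 | push {}
  [6] u=5 | in 111110 | out 111111 | prev 111010 | push {2,4}
  [7] u=6 | in 111110 | out 101011 | prev 000000 | push {}
  [8] u=0 | in 111111 | out 111110 | prev 101110 | push {6}
  [9] u=1 | in 111110 | out 101110 | ==
  [10] u=2 | in 111111 | out 111111 | prev 111110 | push {3,5}
  [11] u=4 | in 111111 | out 111111 | prev 111110 | push {1}
  [12] u=6 | in 111111 | out 101011 | ==
  [13] u=3 | in 111111 | out 111111 | prev 111110 | push {0,6}
  [14] u=5 | in 111111 | out 111111 | ==
  [15] u=1 | in 111111 | out 101111 | prev 101110 | push {2}
  [16] u=0 | in 111111 | out 111110 | ==
  [17] u=6 | in 111111 | out 101011 | ==
  [18] u=2 | in 111111 | out 111111 | ==

Converged values:
  [0] 111110
  [1] 101111
  [2] 111111
  [3] 111111
  [4] 111111
  [5] 111111
  [6] 101011

18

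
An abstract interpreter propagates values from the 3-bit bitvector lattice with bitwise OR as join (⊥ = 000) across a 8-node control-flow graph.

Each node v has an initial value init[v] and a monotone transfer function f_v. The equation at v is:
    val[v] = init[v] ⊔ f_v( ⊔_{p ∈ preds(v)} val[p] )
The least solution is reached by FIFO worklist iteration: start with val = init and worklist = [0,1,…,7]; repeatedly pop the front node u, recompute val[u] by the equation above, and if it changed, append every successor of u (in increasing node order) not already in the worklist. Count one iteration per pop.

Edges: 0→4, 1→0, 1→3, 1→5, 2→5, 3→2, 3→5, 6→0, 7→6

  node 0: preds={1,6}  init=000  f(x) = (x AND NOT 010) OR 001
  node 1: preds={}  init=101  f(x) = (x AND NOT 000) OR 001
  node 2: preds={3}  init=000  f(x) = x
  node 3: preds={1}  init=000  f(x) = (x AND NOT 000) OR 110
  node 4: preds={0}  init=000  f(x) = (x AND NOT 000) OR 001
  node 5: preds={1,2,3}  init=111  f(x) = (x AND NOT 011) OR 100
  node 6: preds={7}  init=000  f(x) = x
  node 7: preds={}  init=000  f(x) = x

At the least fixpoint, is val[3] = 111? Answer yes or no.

yes

Worklist (10 pops):
  #1 pop 0: in=101 → 101 (was 000); enqueue []
  #2 pop 1: in=000 → 101 (no change)
  #3 pop 2: in=000 → 000 (no change)
  #4 pop 3: in=101 → 111 (was 000); enqueue [2]
  #5 pop 4: in=101 → 101 (was 000); enqueue []
  #6 pop 5: in=111 → 111 (no change)
  #7 pop 6: in=000 → 000 (no change)
  #8 pop 7: in=000 → 000 (no change)
  #9 pop 2: in=111 → 111 (was 000); enqueue [5]
  #10 pop 5: in=111 → 111 (no change)

Fixpoint:
  val[0] = 101
  val[1] = 101
  val[2] = 111
  val[3] = 111
  val[4] = 101
  val[5] = 111
  val[6] = 000
  val[7] = 000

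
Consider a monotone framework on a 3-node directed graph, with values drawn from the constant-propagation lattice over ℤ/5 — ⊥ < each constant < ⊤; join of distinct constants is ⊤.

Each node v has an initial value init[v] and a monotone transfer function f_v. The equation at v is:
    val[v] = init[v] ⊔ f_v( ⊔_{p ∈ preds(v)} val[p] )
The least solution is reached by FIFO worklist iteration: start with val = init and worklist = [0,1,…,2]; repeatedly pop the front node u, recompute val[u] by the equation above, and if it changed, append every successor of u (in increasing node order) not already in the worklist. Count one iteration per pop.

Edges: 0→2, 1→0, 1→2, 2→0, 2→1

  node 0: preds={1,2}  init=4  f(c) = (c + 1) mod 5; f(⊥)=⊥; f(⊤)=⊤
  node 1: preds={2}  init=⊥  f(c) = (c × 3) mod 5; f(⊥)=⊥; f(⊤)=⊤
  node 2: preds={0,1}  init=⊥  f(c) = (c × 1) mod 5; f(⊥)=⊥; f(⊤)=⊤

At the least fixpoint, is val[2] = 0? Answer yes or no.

Worklist (10 pops):
  #1 pop 0: in=⊥ → 4 (no change)
  #2 pop 1: in=⊥ → ⊥ (no change)
  #3 pop 2: in=4 → 4 (was ⊥); enqueue [0,1]
  #4 pop 0: in=4 → ⊤ (was 4); enqueue [2]
  #5 pop 1: in=4 → 2 (was ⊥); enqueue [0]
  #6 pop 2: in=⊤ → ⊤ (was 4); enqueue [1]
  #7 pop 0: in=⊤ → ⊤ (no change)
  #8 pop 1: in=⊤ → ⊤ (was 2); enqueue [0,2]
  #9 pop 0: in=⊤ → ⊤ (no change)
  #10 pop 2: in=⊤ → ⊤ (no change)

Fixpoint:
  val[0] = ⊤
  val[1] = ⊤
  val[2] = ⊤

no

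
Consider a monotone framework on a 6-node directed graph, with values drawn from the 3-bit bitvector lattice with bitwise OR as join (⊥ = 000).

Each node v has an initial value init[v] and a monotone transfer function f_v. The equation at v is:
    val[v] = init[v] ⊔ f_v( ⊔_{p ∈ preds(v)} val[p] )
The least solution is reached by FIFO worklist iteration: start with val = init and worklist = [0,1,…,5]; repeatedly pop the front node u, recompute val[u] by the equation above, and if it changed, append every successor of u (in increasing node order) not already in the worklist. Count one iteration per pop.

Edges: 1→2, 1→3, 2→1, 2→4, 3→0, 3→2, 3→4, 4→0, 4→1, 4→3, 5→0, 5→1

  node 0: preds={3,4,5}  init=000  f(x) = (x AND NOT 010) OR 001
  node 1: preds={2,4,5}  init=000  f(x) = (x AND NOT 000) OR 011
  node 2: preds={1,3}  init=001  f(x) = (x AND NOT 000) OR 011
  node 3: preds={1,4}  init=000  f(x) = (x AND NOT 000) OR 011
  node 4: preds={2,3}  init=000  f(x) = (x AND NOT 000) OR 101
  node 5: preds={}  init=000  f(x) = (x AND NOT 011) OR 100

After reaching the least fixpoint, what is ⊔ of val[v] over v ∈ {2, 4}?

111

Trace (14 dequeues):
  [1] u=0 | in 000 | out 001 | prev 000 | push {}
  [2] u=1 | in 001 | out 011 | prev 000 | push {}
  [3] u=2 | in 011 | out 011 | prev 001 | push {1}
  [4] u=3 | in 011 | out 011 | prev 000 | push {0,2}
  [5] u=4 | in 011 | out 111 | prev 000 | push {3}
  [6] u=5 | in 000 | out 100 | prev 000 | push {}
  [7] u=1 | in 111 | out 111 | prev 011 | push {}
  [8] u=0 | in 111 | out 101 | prev 001 | push {}
  [9] u=2 | in 111 | out 111 | prev 011 | push {1,4}
  [10] u=3 | in 111 | out 111 | prev 011 | push {0,2}
  [11] u=1 | in 111 | out 111 | ==
  [12] u=4 | in 111 | out 111 | ==
  [13] u=0 | in 111 | out 101 | ==
  [14] u=2 | in 111 | out 111 | ==

Converged values:
  [0] 101
  [1] 111
  [2] 111
  [3] 111
  [4] 111
  [5] 100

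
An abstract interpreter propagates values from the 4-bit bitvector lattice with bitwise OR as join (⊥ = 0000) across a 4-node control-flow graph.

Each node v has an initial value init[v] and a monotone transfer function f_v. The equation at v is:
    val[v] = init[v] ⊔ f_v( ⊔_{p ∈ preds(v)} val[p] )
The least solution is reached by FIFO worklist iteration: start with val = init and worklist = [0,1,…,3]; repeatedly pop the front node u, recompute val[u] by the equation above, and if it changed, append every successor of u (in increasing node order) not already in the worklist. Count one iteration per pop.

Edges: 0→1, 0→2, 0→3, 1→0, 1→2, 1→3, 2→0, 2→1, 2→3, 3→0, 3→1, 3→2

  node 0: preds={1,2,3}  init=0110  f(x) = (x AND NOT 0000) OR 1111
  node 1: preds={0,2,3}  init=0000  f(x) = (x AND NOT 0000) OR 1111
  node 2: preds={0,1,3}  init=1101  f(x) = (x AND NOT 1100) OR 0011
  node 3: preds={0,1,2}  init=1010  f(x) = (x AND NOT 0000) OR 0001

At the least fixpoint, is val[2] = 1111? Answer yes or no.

yes

Worklist (7 pops):
  #1 pop 0: in=1111 → 1111 (was 0110); enqueue []
  #2 pop 1: in=1111 → 1111 (was 0000); enqueue [0]
  #3 pop 2: in=1111 → 1111 (was 1101); enqueue [1]
  #4 pop 3: in=1111 → 1111 (was 1010); enqueue [2]
  #5 pop 0: in=1111 → 1111 (no change)
  #6 pop 1: in=1111 → 1111 (no change)
  #7 pop 2: in=1111 → 1111 (no change)

Fixpoint:
  val[0] = 1111
  val[1] = 1111
  val[2] = 1111
  val[3] = 1111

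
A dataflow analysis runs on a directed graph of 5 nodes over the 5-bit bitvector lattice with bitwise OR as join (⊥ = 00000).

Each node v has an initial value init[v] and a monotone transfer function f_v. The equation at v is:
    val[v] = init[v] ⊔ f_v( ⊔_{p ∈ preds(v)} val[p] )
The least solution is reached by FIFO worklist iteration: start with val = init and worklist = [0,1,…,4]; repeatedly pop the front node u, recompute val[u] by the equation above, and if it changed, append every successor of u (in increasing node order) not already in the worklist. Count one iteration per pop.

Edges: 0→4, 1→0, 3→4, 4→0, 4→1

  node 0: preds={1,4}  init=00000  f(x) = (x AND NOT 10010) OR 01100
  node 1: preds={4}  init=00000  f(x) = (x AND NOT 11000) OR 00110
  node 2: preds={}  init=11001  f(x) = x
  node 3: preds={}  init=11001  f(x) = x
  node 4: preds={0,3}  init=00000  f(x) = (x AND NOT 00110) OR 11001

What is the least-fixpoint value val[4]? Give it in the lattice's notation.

11001

Trace (9 dequeues):
  [1] u=0 | in 00000 | out 01100 | prev 00000 | push {}
  [2] u=1 | in 00000 | out 00110 | prev 00000 | push {0}
  [3] u=2 | in 00000 | out 11001 | ==
  [4] u=3 | in 00000 | out 11001 | ==
  [5] u=4 | in 11101 | out 11001 | prev 00000 | push {1}
  [6] u=0 | in 11111 | out 01101 | prev 01100 | push {4}
  [7] u=1 | in 11001 | out 00111 | prev 00110 | push {0}
  [8] u=4 | in 11101 | out 11001 | ==
  [9] u=0 | in 11111 | out 01101 | ==

Converged values:
  [0] 01101
  [1] 00111
  [2] 11001
  [3] 11001
  [4] 11001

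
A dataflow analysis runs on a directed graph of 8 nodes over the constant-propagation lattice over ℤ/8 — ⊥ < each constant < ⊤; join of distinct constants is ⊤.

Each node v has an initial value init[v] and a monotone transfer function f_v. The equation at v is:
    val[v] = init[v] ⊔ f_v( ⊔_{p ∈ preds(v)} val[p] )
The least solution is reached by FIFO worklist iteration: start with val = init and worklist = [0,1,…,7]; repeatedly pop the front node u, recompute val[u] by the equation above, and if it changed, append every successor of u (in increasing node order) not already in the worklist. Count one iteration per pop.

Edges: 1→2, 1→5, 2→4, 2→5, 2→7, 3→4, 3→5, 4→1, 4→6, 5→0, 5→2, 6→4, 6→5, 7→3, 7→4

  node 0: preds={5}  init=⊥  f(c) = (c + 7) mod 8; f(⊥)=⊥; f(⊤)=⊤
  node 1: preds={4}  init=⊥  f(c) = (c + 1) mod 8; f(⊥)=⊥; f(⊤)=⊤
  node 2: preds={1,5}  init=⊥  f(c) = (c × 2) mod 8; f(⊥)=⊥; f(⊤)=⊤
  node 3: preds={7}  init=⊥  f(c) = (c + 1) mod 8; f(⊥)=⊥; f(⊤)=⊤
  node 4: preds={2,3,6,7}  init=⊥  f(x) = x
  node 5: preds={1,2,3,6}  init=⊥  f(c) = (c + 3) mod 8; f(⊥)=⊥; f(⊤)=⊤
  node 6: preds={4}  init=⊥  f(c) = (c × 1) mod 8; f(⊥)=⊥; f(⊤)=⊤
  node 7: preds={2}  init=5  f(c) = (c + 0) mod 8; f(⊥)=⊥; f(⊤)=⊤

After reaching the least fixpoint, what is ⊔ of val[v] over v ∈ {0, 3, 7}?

⊤

Iteration log — 19 steps:
  step 1. node 0  ⊔preds=⊥  new=⊥  stable
  step 2. node 1  ⊔preds=⊥  new=⊥  stable
  step 3. node 2  ⊔preds=⊥  new=⊥  stable
  step 4. node 3  ⊔preds=5  new=6  old=⊥  +wl: 
  step 5. node 4  ⊔preds=⊤  new=⊤  old=⊥  +wl: 1
  step 6. node 5  ⊔preds=6  new=1  old=⊥  +wl: 0,2
  step 7. node 6  ⊔preds=⊤  new=⊤  old=⊥  +wl: 4,5
  step 8. node 7  ⊔preds=⊥  new=5  stable
  step 9. node 1  ⊔preds=⊤  new=⊤  old=⊥  +wl: 
  step 10. node 0  ⊔preds=1  new=0  old=⊥  +wl: 
  step 11. node 2  ⊔preds=⊤  new=⊤  old=⊥  +wl: 7
  step 12. node 4  ⊔preds=⊤  new=⊤  stable
  step 13. node 5  ⊔preds=⊤  new=⊤  old=1  +wl: 0,2
  step 14. node 7  ⊔preds=⊤  new=⊤  old=5  +wl: 3,4
  step 15. node 0  ⊔preds=⊤  new=⊤  old=0  +wl: 
  step 16. node 2  ⊔preds=⊤  new=⊤  stable
  step 17. node 3  ⊔preds=⊤  new=⊤  old=6  +wl: 5
  step 18. node 4  ⊔preds=⊤  new=⊤  stable
  step 19. node 5  ⊔preds=⊤  new=⊤  stable

Least fixpoint reached:
  node 0: ⊤
  node 1: ⊤
  node 2: ⊤
  node 3: ⊤
  node 4: ⊤
  node 5: ⊤
  node 6: ⊤
  node 7: ⊤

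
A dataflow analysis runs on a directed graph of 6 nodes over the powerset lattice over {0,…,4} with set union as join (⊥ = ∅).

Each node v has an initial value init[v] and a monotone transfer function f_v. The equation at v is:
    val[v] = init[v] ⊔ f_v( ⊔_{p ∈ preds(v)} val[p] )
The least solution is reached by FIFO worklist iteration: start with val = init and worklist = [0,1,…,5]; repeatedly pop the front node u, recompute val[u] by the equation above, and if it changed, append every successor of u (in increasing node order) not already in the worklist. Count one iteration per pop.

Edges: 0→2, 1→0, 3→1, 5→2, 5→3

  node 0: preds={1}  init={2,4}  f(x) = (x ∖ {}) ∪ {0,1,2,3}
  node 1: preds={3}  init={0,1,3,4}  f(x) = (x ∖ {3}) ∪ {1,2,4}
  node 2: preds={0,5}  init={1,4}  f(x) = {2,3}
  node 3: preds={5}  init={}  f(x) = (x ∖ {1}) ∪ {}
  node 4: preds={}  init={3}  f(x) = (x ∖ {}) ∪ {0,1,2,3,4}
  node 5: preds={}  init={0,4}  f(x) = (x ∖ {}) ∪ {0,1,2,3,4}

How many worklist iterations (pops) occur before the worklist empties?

Trace (11 dequeues):
  [1] u=0 | in {0,1,3,4} | out {0,1,2,3,4} | prev {2,4} | push {}
  [2] u=1 | in {} | out {0,1,2,3,4} | prev {0,1,3,4} | push {0}
  [3] u=2 | in {0,1,2,3,4} | out {1,2,3,4} | prev {1,4} | push {}
  [4] u=3 | in {0,4} | out {0,4} | prev {} | push {1}
  [5] u=4 | in {} | out {0,1,2,3,4} | prev {3} | push {}
  [6] u=5 | in {} | out {0,1,2,3,4} | prev {0,4} | push {2,3}
  [7] u=0 | in {0,1,2,3,4} | out {0,1,2,3,4} | ==
  [8] u=1 | in {0,4} | out {0,1,2,3,4} | ==
  [9] u=2 | in {0,1,2,3,4} | out {1,2,3,4} | ==
  [10] u=3 | in {0,1,2,3,4} | out {0,2,3,4} | prev {0,4} | push {1}
  [11] u=1 | in {0,2,3,4} | out {0,1,2,3,4} | ==

Converged values:
  [0] {0,1,2,3,4}
  [1] {0,1,2,3,4}
  [2] {1,2,3,4}
  [3] {0,2,3,4}
  [4] {0,1,2,3,4}
  [5] {0,1,2,3,4}

11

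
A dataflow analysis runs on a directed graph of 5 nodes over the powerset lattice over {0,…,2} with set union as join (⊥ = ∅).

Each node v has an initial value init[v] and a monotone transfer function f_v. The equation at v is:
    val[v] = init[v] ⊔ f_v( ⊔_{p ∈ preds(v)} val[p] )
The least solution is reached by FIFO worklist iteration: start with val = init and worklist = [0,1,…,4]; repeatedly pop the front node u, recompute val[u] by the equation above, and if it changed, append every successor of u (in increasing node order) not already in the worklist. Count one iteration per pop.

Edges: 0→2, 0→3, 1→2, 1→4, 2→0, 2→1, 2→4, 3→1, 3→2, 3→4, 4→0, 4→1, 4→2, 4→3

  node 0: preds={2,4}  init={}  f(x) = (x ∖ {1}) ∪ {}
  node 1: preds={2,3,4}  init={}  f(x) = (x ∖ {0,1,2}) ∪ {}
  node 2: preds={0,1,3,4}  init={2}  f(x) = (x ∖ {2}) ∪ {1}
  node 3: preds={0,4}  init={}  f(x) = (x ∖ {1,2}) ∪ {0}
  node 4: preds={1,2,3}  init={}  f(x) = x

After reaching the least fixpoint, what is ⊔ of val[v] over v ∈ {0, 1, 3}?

Trace (12 dequeues):
  [1] u=0 | in {2} | out {2} | prev {} | push {}
  [2] u=1 | in {2} | out {} | ==
  [3] u=2 | in {2} | out {1,2} | prev {2} | push {0,1}
  [4] u=3 | in {2} | out {0} | prev {} | push {2}
  [5] u=4 | in {0,1,2} | out {0,1,2} | prev {} | push {3}
  [6] u=0 | in {0,1,2} | out {0,2} | prev {2} | push {}
  [7] u=1 | in {0,1,2} | out {} | ==
  [8] u=2 | in {0,1,2} | out {0,1,2} | prev {1,2} | push {0,1,4}
  [9] u=3 | in {0,1,2} | out {0} | ==
  [10] u=0 | in {0,1,2} | out {0,2} | ==
  [11] u=1 | in {0,1,2} | out {} | ==
  [12] u=4 | in {0,1,2} | out {0,1,2} | ==

Converged values:
  [0] {0,2}
  [1] {}
  [2] {0,1,2}
  [3] {0}
  [4] {0,1,2}

{0,2}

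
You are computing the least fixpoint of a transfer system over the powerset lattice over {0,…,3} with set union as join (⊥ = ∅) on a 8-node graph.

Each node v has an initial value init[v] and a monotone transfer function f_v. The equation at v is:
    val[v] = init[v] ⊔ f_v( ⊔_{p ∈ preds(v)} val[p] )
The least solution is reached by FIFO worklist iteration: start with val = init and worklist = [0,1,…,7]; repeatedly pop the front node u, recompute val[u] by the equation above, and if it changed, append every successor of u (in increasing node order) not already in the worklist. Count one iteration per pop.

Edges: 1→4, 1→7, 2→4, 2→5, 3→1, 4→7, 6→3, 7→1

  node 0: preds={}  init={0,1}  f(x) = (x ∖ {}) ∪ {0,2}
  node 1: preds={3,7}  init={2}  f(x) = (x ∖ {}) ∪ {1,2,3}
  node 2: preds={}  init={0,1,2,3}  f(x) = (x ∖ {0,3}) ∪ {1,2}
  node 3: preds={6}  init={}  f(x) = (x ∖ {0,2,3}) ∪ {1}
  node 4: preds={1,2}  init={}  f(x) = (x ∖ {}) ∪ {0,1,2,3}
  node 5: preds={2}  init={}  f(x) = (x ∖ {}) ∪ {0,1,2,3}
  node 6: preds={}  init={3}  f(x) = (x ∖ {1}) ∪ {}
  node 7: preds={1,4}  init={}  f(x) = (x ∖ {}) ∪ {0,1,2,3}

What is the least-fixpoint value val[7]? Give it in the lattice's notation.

{0,1,2,3}

Worklist (11 pops):
  #1 pop 0: in={} → {0,1,2} (was {0,1}); enqueue []
  #2 pop 1: in={} → {1,2,3} (was {2}); enqueue []
  #3 pop 2: in={} → {0,1,2,3} (no change)
  #4 pop 3: in={3} → {1} (was {}); enqueue [1]
  #5 pop 4: in={0,1,2,3} → {0,1,2,3} (was {}); enqueue []
  #6 pop 5: in={0,1,2,3} → {0,1,2,3} (was {}); enqueue []
  #7 pop 6: in={} → {3} (no change)
  #8 pop 7: in={0,1,2,3} → {0,1,2,3} (was {}); enqueue []
  #9 pop 1: in={0,1,2,3} → {0,1,2,3} (was {1,2,3}); enqueue [4,7]
  #10 pop 4: in={0,1,2,3} → {0,1,2,3} (no change)
  #11 pop 7: in={0,1,2,3} → {0,1,2,3} (no change)

Fixpoint:
  val[0] = {0,1,2}
  val[1] = {0,1,2,3}
  val[2] = {0,1,2,3}
  val[3] = {1}
  val[4] = {0,1,2,3}
  val[5] = {0,1,2,3}
  val[6] = {3}
  val[7] = {0,1,2,3}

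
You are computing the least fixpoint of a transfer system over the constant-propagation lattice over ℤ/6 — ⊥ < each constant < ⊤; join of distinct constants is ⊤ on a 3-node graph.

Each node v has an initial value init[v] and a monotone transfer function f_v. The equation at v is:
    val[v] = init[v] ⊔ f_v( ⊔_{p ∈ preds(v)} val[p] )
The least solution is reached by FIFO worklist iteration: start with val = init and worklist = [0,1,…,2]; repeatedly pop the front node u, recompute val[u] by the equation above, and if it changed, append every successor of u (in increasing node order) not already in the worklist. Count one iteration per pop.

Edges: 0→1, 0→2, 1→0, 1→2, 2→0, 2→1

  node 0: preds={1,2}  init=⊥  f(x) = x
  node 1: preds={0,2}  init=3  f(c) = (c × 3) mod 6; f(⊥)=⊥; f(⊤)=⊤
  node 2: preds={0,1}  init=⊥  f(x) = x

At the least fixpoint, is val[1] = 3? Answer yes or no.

Trace (5 dequeues):
  [1] u=0 | in 3 | out 3 | prev ⊥ | push {}
  [2] u=1 | in 3 | out 3 | ==
  [3] u=2 | in 3 | out 3 | prev ⊥ | push {0,1}
  [4] u=0 | in 3 | out 3 | ==
  [5] u=1 | in 3 | out 3 | ==

Converged values:
  [0] 3
  [1] 3
  [2] 3

yes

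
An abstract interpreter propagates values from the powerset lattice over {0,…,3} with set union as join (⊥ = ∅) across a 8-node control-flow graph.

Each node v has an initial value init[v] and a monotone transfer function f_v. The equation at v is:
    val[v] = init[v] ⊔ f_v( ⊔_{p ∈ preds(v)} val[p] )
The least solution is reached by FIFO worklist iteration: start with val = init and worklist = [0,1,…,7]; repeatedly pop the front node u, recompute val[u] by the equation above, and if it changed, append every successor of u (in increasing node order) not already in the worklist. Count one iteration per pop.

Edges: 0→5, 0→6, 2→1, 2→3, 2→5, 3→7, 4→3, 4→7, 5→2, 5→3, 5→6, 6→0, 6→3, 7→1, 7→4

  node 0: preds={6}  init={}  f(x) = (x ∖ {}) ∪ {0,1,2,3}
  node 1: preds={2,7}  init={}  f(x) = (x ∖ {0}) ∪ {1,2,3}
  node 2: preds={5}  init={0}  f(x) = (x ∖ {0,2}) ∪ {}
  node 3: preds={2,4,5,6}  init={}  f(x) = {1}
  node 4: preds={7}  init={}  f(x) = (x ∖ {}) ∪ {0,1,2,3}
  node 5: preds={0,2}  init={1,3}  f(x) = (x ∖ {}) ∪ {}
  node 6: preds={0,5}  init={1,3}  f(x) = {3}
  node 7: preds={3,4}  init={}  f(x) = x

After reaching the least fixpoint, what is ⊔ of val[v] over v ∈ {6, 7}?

{0,1,2,3}

Trace (12 dequeues):
  [1] u=0 | in {1,3} | out {0,1,2,3} | prev {} | push {}
  [2] u=1 | in {0} | out {1,2,3} | prev {} | push {}
  [3] u=2 | in {1,3} | out {0,1,3} | prev {0} | push {1}
  [4] u=3 | in {0,1,3} | out {1} | prev {} | push {}
  [5] u=4 | in {} | out {0,1,2,3} | prev {} | push {3}
  [6] u=5 | in {0,1,2,3} | out {0,1,2,3} | prev {1,3} | push {2}
  [7] u=6 | in {0,1,2,3} | out {1,3} | ==
  [8] u=7 | in {0,1,2,3} | out {0,1,2,3} | prev {} | push {4}
  [9] u=1 | in {0,1,2,3} | out {1,2,3} | ==
  [10] u=3 | in {0,1,2,3} | out {1} | ==
  [11] u=2 | in {0,1,2,3} | out {0,1,3} | ==
  [12] u=4 | in {0,1,2,3} | out {0,1,2,3} | ==

Converged values:
  [0] {0,1,2,3}
  [1] {1,2,3}
  [2] {0,1,3}
  [3] {1}
  [4] {0,1,2,3}
  [5] {0,1,2,3}
  [6] {1,3}
  [7] {0,1,2,3}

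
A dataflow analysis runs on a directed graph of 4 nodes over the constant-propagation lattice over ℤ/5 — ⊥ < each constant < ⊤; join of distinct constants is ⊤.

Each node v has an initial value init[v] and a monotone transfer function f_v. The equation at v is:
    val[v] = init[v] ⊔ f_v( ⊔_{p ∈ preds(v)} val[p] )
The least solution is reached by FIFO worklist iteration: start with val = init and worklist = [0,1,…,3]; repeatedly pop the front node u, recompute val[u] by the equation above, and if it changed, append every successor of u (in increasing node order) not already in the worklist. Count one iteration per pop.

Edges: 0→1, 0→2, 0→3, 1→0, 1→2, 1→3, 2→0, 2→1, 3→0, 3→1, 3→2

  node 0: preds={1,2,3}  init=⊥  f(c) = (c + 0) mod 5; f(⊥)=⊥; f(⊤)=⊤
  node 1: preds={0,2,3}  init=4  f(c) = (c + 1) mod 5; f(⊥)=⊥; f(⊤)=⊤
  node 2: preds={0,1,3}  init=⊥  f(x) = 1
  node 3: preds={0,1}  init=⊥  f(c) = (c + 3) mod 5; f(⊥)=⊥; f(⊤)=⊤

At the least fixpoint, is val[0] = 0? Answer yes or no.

no

Iteration log — 8 steps:
  step 1. node 0  ⊔preds=4  new=4  old=⊥  +wl: 
  step 2. node 1  ⊔preds=4  new=⊤  old=4  +wl: 0
  step 3. node 2  ⊔preds=⊤  new=1  old=⊥  +wl: 1
  step 4. node 3  ⊔preds=⊤  new=⊤  old=⊥  +wl: 2
  step 5. node 0  ⊔preds=⊤  new=⊤  old=4  +wl: 3
  step 6. node 1  ⊔preds=⊤  new=⊤  stable
  step 7. node 2  ⊔preds=⊤  new=1  stable
  step 8. node 3  ⊔preds=⊤  new=⊤  stable

Least fixpoint reached:
  node 0: ⊤
  node 1: ⊤
  node 2: 1
  node 3: ⊤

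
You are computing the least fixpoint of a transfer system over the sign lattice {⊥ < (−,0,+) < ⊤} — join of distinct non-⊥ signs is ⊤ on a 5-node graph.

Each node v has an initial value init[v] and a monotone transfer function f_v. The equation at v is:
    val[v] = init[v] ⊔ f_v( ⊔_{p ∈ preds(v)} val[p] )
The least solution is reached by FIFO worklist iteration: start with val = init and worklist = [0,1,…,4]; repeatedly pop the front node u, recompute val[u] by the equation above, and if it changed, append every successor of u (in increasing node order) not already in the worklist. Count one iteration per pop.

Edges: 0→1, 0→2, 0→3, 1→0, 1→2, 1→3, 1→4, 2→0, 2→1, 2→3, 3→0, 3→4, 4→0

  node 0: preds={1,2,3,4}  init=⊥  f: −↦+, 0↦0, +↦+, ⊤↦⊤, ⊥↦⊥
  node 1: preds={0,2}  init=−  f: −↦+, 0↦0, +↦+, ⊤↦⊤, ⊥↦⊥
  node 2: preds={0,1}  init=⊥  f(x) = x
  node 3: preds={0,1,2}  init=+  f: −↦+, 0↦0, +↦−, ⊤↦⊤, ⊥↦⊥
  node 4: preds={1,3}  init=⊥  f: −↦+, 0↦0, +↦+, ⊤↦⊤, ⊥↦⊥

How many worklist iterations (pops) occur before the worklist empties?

7

Worklist (7 pops):
  #1 pop 0: in=⊤ → ⊤ (was ⊥); enqueue []
  #2 pop 1: in=⊤ → ⊤ (was −); enqueue [0]
  #3 pop 2: in=⊤ → ⊤ (was ⊥); enqueue [1]
  #4 pop 3: in=⊤ → ⊤ (was +); enqueue []
  #5 pop 4: in=⊤ → ⊤ (was ⊥); enqueue []
  #6 pop 0: in=⊤ → ⊤ (no change)
  #7 pop 1: in=⊤ → ⊤ (no change)

Fixpoint:
  val[0] = ⊤
  val[1] = ⊤
  val[2] = ⊤
  val[3] = ⊤
  val[4] = ⊤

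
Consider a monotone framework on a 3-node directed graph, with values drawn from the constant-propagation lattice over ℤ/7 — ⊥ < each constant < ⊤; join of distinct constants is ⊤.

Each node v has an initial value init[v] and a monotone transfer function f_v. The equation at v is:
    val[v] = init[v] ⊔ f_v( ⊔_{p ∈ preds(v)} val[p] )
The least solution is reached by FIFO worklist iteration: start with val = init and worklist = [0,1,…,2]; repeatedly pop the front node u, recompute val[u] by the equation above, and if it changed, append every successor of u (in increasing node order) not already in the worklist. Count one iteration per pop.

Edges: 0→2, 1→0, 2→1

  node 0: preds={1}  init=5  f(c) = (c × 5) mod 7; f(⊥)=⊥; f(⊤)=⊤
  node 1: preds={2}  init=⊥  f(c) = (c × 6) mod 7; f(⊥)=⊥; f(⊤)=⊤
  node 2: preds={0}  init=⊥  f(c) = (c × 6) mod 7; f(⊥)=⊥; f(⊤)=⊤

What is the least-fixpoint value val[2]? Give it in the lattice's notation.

Worklist (8 pops):
  #1 pop 0: in=⊥ → 5 (no change)
  #2 pop 1: in=⊥ → ⊥ (no change)
  #3 pop 2: in=5 → 2 (was ⊥); enqueue [1]
  #4 pop 1: in=2 → 5 (was ⊥); enqueue [0]
  #5 pop 0: in=5 → ⊤ (was 5); enqueue [2]
  #6 pop 2: in=⊤ → ⊤ (was 2); enqueue [1]
  #7 pop 1: in=⊤ → ⊤ (was 5); enqueue [0]
  #8 pop 0: in=⊤ → ⊤ (no change)

Fixpoint:
  val[0] = ⊤
  val[1] = ⊤
  val[2] = ⊤

⊤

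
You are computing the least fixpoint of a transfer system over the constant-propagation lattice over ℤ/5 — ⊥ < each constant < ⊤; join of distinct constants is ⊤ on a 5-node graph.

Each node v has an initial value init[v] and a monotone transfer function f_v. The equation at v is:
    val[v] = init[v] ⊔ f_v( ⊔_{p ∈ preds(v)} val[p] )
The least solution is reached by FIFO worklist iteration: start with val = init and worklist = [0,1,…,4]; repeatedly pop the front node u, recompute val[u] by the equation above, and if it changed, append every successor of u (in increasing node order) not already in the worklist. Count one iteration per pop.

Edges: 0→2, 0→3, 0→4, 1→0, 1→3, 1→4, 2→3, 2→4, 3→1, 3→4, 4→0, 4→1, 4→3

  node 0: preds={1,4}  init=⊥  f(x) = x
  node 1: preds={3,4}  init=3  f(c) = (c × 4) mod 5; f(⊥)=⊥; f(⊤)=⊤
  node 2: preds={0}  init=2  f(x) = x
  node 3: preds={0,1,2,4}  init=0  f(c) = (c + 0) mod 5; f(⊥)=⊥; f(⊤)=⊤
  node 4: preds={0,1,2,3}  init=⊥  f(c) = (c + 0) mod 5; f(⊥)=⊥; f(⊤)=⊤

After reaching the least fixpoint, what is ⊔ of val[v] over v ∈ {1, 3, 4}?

⊤

Worklist (10 pops):
  #1 pop 0: in=3 → 3 (was ⊥); enqueue []
  #2 pop 1: in=0 → ⊤ (was 3); enqueue [0]
  #3 pop 2: in=3 → ⊤ (was 2); enqueue []
  #4 pop 3: in=⊤ → ⊤ (was 0); enqueue [1]
  #5 pop 4: in=⊤ → ⊤ (was ⊥); enqueue [3]
  #6 pop 0: in=⊤ → ⊤ (was 3); enqueue [2,4]
  #7 pop 1: in=⊤ → ⊤ (no change)
  #8 pop 3: in=⊤ → ⊤ (no change)
  #9 pop 2: in=⊤ → ⊤ (no change)
  #10 pop 4: in=⊤ → ⊤ (no change)

Fixpoint:
  val[0] = ⊤
  val[1] = ⊤
  val[2] = ⊤
  val[3] = ⊤
  val[4] = ⊤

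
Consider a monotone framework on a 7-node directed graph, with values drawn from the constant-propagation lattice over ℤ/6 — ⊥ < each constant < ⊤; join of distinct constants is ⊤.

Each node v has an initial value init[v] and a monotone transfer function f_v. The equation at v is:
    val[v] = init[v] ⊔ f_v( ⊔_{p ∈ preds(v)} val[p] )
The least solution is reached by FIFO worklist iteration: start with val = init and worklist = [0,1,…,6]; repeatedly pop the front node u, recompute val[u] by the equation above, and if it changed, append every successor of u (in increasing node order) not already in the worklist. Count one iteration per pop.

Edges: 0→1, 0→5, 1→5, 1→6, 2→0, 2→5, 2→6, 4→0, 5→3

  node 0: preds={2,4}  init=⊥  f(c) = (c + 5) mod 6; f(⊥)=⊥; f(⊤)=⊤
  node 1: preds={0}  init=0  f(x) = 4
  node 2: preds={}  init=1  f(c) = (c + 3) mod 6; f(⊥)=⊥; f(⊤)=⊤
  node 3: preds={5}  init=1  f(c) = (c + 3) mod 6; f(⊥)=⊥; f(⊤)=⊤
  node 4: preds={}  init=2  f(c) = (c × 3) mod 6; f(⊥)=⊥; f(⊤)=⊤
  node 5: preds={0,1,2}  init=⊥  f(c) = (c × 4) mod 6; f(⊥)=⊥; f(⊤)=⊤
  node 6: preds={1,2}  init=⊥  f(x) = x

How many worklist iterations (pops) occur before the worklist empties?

8

Iteration log — 8 steps:
  step 1. node 0  ⊔preds=⊤  new=⊤  old=⊥  +wl: 
  step 2. node 1  ⊔preds=⊤  new=⊤  old=0  +wl: 
  step 3. node 2  ⊔preds=⊥  new=1  stable
  step 4. node 3  ⊔preds=⊥  new=1  stable
  step 5. node 4  ⊔preds=⊥  new=2  stable
  step 6. node 5  ⊔preds=⊤  new=⊤  old=⊥  +wl: 3
  step 7. node 6  ⊔preds=⊤  new=⊤  old=⊥  +wl: 
  step 8. node 3  ⊔preds=⊤  new=⊤  old=1  +wl: 

Least fixpoint reached:
  node 0: ⊤
  node 1: ⊤
  node 2: 1
  node 3: ⊤
  node 4: 2
  node 5: ⊤
  node 6: ⊤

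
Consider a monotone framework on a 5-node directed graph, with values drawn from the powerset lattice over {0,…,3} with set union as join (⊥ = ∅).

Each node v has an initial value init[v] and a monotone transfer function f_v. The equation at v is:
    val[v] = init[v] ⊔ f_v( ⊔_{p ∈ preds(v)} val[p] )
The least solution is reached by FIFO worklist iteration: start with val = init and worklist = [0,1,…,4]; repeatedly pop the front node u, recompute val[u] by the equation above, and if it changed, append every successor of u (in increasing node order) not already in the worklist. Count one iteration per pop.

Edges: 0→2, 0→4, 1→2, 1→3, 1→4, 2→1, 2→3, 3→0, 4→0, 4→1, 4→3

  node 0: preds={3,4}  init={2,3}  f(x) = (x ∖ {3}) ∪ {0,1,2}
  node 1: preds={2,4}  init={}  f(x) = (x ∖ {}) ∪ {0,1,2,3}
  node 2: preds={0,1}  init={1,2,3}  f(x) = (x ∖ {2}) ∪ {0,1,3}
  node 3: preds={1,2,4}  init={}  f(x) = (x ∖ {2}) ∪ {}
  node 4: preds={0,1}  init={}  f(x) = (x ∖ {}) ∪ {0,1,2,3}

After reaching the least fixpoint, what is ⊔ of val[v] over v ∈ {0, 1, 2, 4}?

{0,1,2,3}

Trace (8 dequeues):
  [1] u=0 | in {} | out {0,1,2,3} | prev {2,3} | push {}
  [2] u=1 | in {1,2,3} | out {0,1,2,3} | prev {} | push {}
  [3] u=2 | in {0,1,2,3} | out {0,1,2,3} | prev {1,2,3} | push {1}
  [4] u=3 | in {0,1,2,3} | out {0,1,3} | prev {} | push {0}
  [5] u=4 | in {0,1,2,3} | out {0,1,2,3} | prev {} | push {3}
  [6] u=1 | in {0,1,2,3} | out {0,1,2,3} | ==
  [7] u=0 | in {0,1,2,3} | out {0,1,2,3} | ==
  [8] u=3 | in {0,1,2,3} | out {0,1,3} | ==

Converged values:
  [0] {0,1,2,3}
  [1] {0,1,2,3}
  [2] {0,1,2,3}
  [3] {0,1,3}
  [4] {0,1,2,3}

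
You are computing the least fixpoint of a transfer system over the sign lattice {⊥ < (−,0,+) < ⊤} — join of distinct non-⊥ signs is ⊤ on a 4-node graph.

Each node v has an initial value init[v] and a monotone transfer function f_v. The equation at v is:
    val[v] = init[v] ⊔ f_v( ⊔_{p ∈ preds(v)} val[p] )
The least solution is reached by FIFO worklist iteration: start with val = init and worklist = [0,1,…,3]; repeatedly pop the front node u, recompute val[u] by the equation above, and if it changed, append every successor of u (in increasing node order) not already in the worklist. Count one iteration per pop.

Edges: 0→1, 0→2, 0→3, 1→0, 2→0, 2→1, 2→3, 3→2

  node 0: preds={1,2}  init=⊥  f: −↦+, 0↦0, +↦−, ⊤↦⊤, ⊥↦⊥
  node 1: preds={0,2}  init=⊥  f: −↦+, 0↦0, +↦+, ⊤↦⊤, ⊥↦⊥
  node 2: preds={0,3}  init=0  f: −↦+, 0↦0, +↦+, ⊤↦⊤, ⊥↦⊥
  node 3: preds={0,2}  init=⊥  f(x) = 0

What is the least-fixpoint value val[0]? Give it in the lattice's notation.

Trace (6 dequeues):
  [1] u=0 | in 0 | out 0 | prev ⊥ | push {}
  [2] u=1 | in 0 | out 0 | prev ⊥ | push {0}
  [3] u=2 | in 0 | out 0 | ==
  [4] u=3 | in 0 | out 0 | prev ⊥ | push {2}
  [5] u=0 | in 0 | out 0 | ==
  [6] u=2 | in 0 | out 0 | ==

Converged values:
  [0] 0
  [1] 0
  [2] 0
  [3] 0

0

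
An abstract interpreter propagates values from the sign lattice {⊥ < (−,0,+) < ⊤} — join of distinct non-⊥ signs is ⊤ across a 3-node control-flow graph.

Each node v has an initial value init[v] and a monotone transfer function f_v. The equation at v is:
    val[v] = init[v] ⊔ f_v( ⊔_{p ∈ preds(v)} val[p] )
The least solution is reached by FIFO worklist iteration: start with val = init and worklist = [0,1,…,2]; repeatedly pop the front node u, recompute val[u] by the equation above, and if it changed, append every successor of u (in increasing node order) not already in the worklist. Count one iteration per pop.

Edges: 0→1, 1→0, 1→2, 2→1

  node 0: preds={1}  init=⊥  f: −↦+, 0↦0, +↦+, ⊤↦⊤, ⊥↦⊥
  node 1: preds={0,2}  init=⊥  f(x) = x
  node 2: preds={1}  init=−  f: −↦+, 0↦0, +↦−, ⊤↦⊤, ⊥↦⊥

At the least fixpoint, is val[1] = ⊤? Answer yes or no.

Trace (8 dequeues):
  [1] u=0 | in ⊥ | out ⊥ | ==
  [2] u=1 | in − | out − | prev ⊥ | push {0}
  [3] u=2 | in − | out ⊤ | prev − | push {1}
  [4] u=0 | in − | out + | prev ⊥ | push {}
  [5] u=1 | in ⊤ | out ⊤ | prev − | push {0,2}
  [6] u=0 | in ⊤ | out ⊤ | prev + | push {1}
  [7] u=2 | in ⊤ | out ⊤ | ==
  [8] u=1 | in ⊤ | out ⊤ | ==

Converged values:
  [0] ⊤
  [1] ⊤
  [2] ⊤

yes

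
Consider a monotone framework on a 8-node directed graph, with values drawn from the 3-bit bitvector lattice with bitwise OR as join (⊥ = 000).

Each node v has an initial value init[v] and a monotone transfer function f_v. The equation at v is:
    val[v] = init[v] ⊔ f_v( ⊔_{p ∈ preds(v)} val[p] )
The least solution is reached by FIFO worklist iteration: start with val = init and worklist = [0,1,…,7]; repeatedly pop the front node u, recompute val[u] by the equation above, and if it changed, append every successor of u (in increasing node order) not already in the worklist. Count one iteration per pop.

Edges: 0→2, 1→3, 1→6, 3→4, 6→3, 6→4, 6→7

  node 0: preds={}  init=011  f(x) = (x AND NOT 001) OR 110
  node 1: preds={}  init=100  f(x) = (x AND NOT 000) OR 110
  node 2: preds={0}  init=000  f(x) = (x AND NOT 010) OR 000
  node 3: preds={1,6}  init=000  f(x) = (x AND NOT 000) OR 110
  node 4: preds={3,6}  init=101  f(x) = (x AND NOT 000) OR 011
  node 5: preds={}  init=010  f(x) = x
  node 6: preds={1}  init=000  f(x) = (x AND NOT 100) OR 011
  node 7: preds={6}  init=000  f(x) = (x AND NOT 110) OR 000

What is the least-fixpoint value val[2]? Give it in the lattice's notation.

Iteration log — 10 steps:
  step 1. node 0  ⊔preds=000  new=111  old=011  +wl: 
  step 2. node 1  ⊔preds=000  new=110  old=100  +wl: 
  step 3. node 2  ⊔preds=111  new=101  old=000  +wl: 
  step 4. node 3  ⊔preds=110  new=110  old=000  +wl: 
  step 5. node 4  ⊔preds=110  new=111  old=101  +wl: 
  step 6. node 5  ⊔preds=000  new=010  stable
  step 7. node 6  ⊔preds=110  new=011  old=000  +wl: 3,4
  step 8. node 7  ⊔preds=011  new=001  old=000  +wl: 
  step 9. node 3  ⊔preds=111  new=111  old=110  +wl: 
  step 10. node 4  ⊔preds=111  new=111  stable

Least fixpoint reached:
  node 0: 111
  node 1: 110
  node 2: 101
  node 3: 111
  node 4: 111
  node 5: 010
  node 6: 011
  node 7: 001

101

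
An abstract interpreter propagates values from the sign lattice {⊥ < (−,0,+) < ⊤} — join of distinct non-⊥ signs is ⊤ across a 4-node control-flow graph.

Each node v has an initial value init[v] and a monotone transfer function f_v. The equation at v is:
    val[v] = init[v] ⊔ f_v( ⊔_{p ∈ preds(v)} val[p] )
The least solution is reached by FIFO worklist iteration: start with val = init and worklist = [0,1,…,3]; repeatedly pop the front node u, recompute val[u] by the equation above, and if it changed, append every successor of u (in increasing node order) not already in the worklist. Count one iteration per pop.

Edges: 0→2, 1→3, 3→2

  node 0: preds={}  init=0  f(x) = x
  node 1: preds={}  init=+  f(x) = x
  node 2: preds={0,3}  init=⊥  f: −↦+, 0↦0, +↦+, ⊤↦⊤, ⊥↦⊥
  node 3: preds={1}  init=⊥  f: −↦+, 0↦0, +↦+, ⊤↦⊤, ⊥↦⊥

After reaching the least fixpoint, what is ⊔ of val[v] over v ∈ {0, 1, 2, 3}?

Trace (5 dequeues):
  [1] u=0 | in ⊥ | out 0 | ==
  [2] u=1 | in ⊥ | out + | ==
  [3] u=2 | in 0 | out 0 | prev ⊥ | push {}
  [4] u=3 | in + | out + | prev ⊥ | push {2}
  [5] u=2 | in ⊤ | out ⊤ | prev 0 | push {}

Converged values:
  [0] 0
  [1] +
  [2] ⊤
  [3] +

⊤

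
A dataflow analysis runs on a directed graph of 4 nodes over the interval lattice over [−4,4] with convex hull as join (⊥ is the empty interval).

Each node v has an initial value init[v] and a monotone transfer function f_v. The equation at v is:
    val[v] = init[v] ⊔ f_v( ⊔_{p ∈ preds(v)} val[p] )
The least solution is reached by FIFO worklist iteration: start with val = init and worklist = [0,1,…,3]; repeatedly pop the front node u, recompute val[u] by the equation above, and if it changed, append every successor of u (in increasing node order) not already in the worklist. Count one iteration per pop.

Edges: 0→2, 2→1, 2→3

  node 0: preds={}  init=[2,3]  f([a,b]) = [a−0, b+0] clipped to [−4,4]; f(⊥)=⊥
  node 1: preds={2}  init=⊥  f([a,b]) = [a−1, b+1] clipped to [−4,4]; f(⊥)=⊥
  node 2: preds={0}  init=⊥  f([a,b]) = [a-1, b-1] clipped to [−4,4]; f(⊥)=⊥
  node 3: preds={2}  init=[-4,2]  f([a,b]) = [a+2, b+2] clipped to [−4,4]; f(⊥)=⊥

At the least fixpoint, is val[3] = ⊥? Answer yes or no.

Trace (5 dequeues):
  [1] u=0 | in ⊥ | out [2,3] | ==
  [2] u=1 | in ⊥ | out ⊥ | ==
  [3] u=2 | in [2,3] | out [1,2] | prev ⊥ | push {1}
  [4] u=3 | in [1,2] | out [-4,4] | prev [-4,2] | push {}
  [5] u=1 | in [1,2] | out [0,3] | prev ⊥ | push {}

Converged values:
  [0] [2,3]
  [1] [0,3]
  [2] [1,2]
  [3] [-4,4]

no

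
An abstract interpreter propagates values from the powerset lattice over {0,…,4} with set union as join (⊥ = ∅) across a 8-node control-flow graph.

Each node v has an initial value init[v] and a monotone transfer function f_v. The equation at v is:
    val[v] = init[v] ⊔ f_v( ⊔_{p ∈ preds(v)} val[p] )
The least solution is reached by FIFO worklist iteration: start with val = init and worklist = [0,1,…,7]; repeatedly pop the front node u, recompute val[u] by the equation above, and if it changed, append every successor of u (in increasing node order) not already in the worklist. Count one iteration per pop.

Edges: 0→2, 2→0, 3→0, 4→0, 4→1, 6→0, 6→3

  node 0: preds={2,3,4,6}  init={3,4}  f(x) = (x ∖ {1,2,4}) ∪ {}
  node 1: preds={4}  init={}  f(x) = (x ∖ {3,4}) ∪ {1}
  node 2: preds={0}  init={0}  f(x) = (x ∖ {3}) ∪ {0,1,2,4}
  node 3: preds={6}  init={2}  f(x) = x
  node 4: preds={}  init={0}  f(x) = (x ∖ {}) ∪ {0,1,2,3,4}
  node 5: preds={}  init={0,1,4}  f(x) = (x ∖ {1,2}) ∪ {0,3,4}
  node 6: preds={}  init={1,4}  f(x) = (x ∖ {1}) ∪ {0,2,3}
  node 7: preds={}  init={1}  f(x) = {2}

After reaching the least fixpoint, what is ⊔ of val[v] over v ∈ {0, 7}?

{0,1,2,3,4}

Iteration log — 12 steps:
  step 1. node 0  ⊔preds={0,1,2,4}  new={0,3,4}  old={3,4}  +wl: 
  step 2. node 1  ⊔preds={0}  new={0,1}  old={}  +wl: 
  step 3. node 2  ⊔preds={0,3,4}  new={0,1,2,4}  old={0}  +wl: 0
  step 4. node 3  ⊔preds={1,4}  new={1,2,4}  old={2}  +wl: 
  step 5. node 4  ⊔preds={}  new={0,1,2,3,4}  old={0}  +wl: 1
  step 6. node 5  ⊔preds={}  new={0,1,3,4}  old={0,1,4}  +wl: 
  step 7. node 6  ⊔preds={}  new={0,1,2,3,4}  old={1,4}  +wl: 3
  step 8. node 7  ⊔preds={}  new={1,2}  old={1}  +wl: 
  step 9. node 0  ⊔preds={0,1,2,3,4}  new={0,3,4}  stable
  step 10. node 1  ⊔preds={0,1,2,3,4}  new={0,1,2}  old={0,1}  +wl: 
  step 11. node 3  ⊔preds={0,1,2,3,4}  new={0,1,2,3,4}  old={1,2,4}  +wl: 0
  step 12. node 0  ⊔preds={0,1,2,3,4}  new={0,3,4}  stable

Least fixpoint reached:
  node 0: {0,3,4}
  node 1: {0,1,2}
  node 2: {0,1,2,4}
  node 3: {0,1,2,3,4}
  node 4: {0,1,2,3,4}
  node 5: {0,1,3,4}
  node 6: {0,1,2,3,4}
  node 7: {1,2}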